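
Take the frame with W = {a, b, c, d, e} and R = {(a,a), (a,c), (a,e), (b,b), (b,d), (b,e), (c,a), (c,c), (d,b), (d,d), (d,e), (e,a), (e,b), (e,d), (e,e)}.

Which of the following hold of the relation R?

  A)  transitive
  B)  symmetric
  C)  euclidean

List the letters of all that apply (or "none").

B

(A) not transitive: a R e and e R b but not a R b.
(B) symmetric: every R-edge is matched by its reverse.
(C) not euclidean: a R c and a R e but not c R e.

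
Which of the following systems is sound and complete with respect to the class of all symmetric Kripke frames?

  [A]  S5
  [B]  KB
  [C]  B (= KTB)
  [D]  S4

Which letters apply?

(A) S5 is determined by the class of reflexive, symmetric, and transitive frames.
(B) KB is determined by exactly this class.
(C) B (= KTB) is determined by the class of reflexive and symmetric frames.
(D) S4 is determined by the class of reflexive and transitive frames.

B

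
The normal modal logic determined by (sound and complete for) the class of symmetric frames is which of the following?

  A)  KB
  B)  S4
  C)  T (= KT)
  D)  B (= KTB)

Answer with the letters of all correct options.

A

(A) KB is determined by exactly this class.
(B) S4 is determined by the class of reflexive and transitive frames.
(C) T (= KT) is determined by the class of reflexive frames.
(D) B (= KTB) is determined by the class of reflexive and symmetric frames.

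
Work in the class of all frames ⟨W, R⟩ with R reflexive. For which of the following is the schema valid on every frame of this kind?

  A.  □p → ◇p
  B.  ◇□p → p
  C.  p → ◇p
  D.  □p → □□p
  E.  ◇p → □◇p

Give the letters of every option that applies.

A reflexive relation is serial.
(A) □p → ◇p (axiom D) characterises the serial frames. Every such R is serial — valid.
(B) ◇□p → p (the dual of axiom B) characterises the symmetric frames. Such an R need not be symmetric — not valid.
(C) p → ◇p (the dual of axiom T) characterises the reflexive frames. Every such R is reflexive — valid.
(D) □p → □□p is axiom 4; it is valid on a frame exactly when R is transitive. Such an R need not be transitive, so not valid.
(E) ◇p → □◇p is axiom 5, which corresponds to the euclidean property. Such an R need not be euclidean — not valid.

A, C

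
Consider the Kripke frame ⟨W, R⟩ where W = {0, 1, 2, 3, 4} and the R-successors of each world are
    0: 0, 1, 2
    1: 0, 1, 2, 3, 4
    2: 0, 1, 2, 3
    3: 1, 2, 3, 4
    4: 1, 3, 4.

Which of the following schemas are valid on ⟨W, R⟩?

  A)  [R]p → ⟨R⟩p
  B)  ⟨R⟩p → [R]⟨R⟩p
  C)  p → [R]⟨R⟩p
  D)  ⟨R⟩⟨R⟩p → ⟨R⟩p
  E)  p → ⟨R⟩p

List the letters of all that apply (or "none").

A, C, E

R is reflexive: each world relates to itself.
R is symmetric: every R-edge is matched by its reverse.
R is not transitive: 0 R 1 and 1 R 3 but not 0 R 3.
R is not euclidean: 1 R 0 and 1 R 3 but not 0 R 3.
R is serial: every world has an R-successor.
(A) axiom D: valid iff R is serial. R is serial — valid.
(B) ⟨R⟩p → [R]⟨R⟩p is axiom 5; it is valid on a frame exactly when R is euclidean. R is not euclidean, so not valid.
(C) p → [R]⟨R⟩p (axiom B) characterises the symmetric frames. R is symmetric — valid.
(D) ⟨R⟩⟨R⟩p → ⟨R⟩p (the dual of axiom 4) characterises the transitive frames. R is not transitive — not valid.
(E) p → ⟨R⟩p is the dual of axiom T; it is valid on a frame exactly when R is reflexive. R is reflexive, so valid.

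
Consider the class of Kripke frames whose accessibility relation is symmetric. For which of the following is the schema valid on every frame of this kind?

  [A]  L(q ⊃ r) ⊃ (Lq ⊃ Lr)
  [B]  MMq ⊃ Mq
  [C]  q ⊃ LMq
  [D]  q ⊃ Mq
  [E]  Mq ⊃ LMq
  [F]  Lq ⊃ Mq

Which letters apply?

A, C

(A) this is just K, valid on every normal frame.
(B) MMq ⊃ Mq is the dual of axiom 4, which corresponds to transitivity. Such an R need not be transitive — not valid.
(C) axiom B: valid iff R is symmetric. Every such R is symmetric — valid.
(D) q ⊃ Mq (the dual of axiom T) characterises the reflexive frames. Such an R need not be reflexive — not valid.
(E) axiom 5: valid iff R is euclidean. Such an R need not be euclidean — not valid.
(F) Lq ⊃ Mq (axiom D) characterises the serial frames. Such an R need not be serial — not valid.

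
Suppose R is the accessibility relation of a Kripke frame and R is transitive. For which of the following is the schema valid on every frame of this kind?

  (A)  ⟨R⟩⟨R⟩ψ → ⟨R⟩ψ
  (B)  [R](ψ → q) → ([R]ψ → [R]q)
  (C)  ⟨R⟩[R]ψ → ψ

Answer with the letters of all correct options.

(A) ⟨R⟩⟨R⟩ψ → ⟨R⟩ψ is the dual of axiom 4; it is valid on a frame exactly when R is transitive. Every such R is transitive, so valid.
(B) [R](ψ → q) → ([R]ψ → [R]q) is the K axiom; it holds on all frames — valid.
(C) the dual of axiom B: valid iff R is symmetric. Such an R need not be symmetric — not valid.

A, B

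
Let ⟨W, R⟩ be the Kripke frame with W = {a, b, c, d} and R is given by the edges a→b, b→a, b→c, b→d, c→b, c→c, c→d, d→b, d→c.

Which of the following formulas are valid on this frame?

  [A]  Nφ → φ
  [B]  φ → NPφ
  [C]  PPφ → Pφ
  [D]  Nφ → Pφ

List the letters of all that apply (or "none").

R is not reflexive: not a R a.
R is symmetric: every R-edge is matched by its reverse.
R is not transitive: a R b and b R a but not a R a.
R is serial: every world has an R-successor.
(A) Nφ → φ is axiom T, which corresponds to reflexivity. R is not reflexive — not valid.
(B) φ → NPφ (axiom B) characterises the symmetric frames. R is symmetric — valid.
(C) PPφ → Pφ (the dual of axiom 4) characterises the transitive frames. R is not transitive — not valid.
(D) Nφ → Pφ is axiom D; it is valid on a frame exactly when R is serial. R is serial, so valid.

B, D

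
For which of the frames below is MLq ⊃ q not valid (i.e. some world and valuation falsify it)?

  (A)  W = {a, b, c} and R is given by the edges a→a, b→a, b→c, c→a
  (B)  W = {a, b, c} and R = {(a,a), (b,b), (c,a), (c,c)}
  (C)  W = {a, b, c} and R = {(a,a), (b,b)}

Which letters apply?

The schema MLq ⊃ q is the dual of axiom B; it is valid on a frame iff R is symmetric.
(A) R is not symmetric (b R a but not a R b), so the schema fails here.
(B) R is not symmetric (c R a but not a R c), so the schema fails here.
(C) R is symmetric (every R-edge is matched by its reverse), so the schema is valid here.

A, B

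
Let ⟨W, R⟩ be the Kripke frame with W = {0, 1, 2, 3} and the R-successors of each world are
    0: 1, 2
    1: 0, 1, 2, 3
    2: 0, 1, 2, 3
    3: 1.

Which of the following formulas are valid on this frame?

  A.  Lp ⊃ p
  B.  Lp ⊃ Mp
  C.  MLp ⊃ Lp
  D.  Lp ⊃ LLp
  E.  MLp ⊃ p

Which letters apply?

B

R is not reflexive: not 0 R 0.
R is not symmetric: 2 R 3 but not 3 R 2.
R is not transitive: 0 R 1 and 1 R 0 but not 0 R 0.
R is not euclidean: 1 R 0 and 1 R 3 but not 0 R 3.
R is serial: every world has an R-successor.
(A) Lp ⊃ p (axiom T) characterises the reflexive frames. R is not reflexive — not valid.
(B) Lp ⊃ Mp (axiom D) characterises the serial frames. R is serial — valid.
(C) MLp ⊃ Lp is the dual of axiom 5, which corresponds to the euclidean property. R is not euclidean — not valid.
(D) Lp ⊃ LLp is axiom 4, which corresponds to transitivity. R is not transitive — not valid.
(E) MLp ⊃ p (the dual of axiom B) characterises the symmetric frames. R is not symmetric — not valid.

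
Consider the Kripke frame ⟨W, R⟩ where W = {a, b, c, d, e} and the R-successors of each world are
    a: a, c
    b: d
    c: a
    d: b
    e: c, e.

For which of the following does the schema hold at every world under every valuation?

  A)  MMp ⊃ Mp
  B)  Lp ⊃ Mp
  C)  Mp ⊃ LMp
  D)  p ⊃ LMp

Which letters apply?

B

R is not symmetric: e R c but not c R e.
R is not transitive: b R d and d R b but not b R b.
R is not euclidean: e R c and e R e but not c R e.
R is serial: every world has an R-successor.
(A) the dual of axiom 4: valid iff R is transitive. R is not transitive — not valid.
(B) Lp ⊃ Mp is axiom D, which corresponds to seriality. R is serial — valid.
(C) Mp ⊃ LMp is axiom 5, which corresponds to the euclidean property. R is not euclidean — not valid.
(D) p ⊃ LMp is axiom B; it is valid on a frame exactly when R is symmetric. R is not symmetric, so not valid.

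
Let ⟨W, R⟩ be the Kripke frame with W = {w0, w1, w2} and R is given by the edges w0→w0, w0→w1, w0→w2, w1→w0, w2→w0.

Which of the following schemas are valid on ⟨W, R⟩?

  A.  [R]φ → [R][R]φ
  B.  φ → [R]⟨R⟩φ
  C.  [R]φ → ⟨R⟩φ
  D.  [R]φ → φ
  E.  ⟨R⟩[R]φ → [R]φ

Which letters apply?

B, C

R is not reflexive: not w1 R w1.
R is symmetric: every R-edge is matched by its reverse.
R is not transitive: w1 R w0 and w0 R w1 but not w1 R w1.
R is not euclidean: w0 R w1 and w0 R w2 but not w1 R w2.
R is serial: every world has an R-successor.
(A) [R]φ → [R][R]φ is axiom 4, which corresponds to transitivity. R is not transitive — not valid.
(B) φ → [R]⟨R⟩φ is axiom B, which corresponds to symmetry. R is symmetric — valid.
(C) axiom D: valid iff R is serial. R is serial — valid.
(D) [R]φ → φ is axiom T; it is valid on a frame exactly when R is reflexive. R is not reflexive, so not valid.
(E) the dual of axiom 5: valid iff R is euclidean. R is not euclidean — not valid.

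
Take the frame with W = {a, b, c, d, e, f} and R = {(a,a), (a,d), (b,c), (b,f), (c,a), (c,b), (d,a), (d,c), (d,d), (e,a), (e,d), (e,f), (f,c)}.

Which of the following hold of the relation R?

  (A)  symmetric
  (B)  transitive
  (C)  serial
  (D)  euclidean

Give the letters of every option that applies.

C

(A) not symmetric: b R f but not f R b.
(B) not transitive: a R d and d R c but not a R c.
(C) serial: every world has an R-successor.
(D) not euclidean: b R c and b R f but not c R f.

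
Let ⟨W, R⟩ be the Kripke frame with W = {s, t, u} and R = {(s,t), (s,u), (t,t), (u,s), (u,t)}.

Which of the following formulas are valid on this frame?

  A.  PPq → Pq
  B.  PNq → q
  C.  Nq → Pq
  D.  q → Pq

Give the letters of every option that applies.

R is not reflexive: not s R s.
R is not symmetric: s R t but not t R s.
R is not transitive: s R u and u R s but not s R s.
R is serial: every world has an R-successor.
(A) PPq → Pq (the dual of axiom 4) characterises the transitive frames. R is not transitive — not valid.
(B) PNq → q is the dual of axiom B; it is valid on a frame exactly when R is symmetric. R is not symmetric, so not valid.
(C) Nq → Pq is axiom D; it is valid on a frame exactly when R is serial. R is serial, so valid.
(D) the dual of axiom T: valid iff R is reflexive. R is not reflexive — not valid.

C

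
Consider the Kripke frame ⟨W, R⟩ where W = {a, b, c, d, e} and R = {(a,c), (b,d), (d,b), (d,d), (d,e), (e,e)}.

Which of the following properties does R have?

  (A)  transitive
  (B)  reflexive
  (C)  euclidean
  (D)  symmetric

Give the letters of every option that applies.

(A) not transitive: b R d and d R b but not b R b.
(B) not reflexive: not a R a.
(C) not euclidean: d R b and d R e but not b R e.
(D) not symmetric: a R c but not c R a.

none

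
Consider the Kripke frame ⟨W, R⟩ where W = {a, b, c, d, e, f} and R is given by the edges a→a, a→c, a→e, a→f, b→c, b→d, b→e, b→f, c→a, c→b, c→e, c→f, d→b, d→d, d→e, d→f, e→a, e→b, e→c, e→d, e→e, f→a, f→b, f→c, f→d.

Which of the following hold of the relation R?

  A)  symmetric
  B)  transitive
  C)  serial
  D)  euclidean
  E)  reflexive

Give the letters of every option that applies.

(A) symmetric: every R-edge is matched by its reverse.
(B) not transitive: a R c and c R b but not a R b.
(C) serial: every world has an R-successor.
(D) not euclidean: a R e and a R f but not e R f.
(E) not reflexive: not b R b.

A, C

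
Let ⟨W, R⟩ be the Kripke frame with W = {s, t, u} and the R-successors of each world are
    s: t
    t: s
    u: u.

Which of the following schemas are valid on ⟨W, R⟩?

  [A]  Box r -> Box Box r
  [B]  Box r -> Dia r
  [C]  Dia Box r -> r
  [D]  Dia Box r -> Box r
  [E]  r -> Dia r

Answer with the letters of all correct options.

R is not reflexive: not s R s.
R is symmetric: every R-edge is matched by its reverse.
R is not transitive: s R t and t R s but not s R s.
R is not euclidean: s R t and s R t but not t R t.
R is serial: every world has an R-successor.
(A) Box r -> Box Box r is axiom 4; it is valid on a frame exactly when R is transitive. R is not transitive, so not valid.
(B) Box r -> Dia r (axiom D) characterises the serial frames. R is serial — valid.
(C) Dia Box r -> r (the dual of axiom B) characterises the symmetric frames. R is symmetric — valid.
(D) Dia Box r -> Box r is the dual of axiom 5; it is valid on a frame exactly when R is euclidean. R is not euclidean, so not valid.
(E) r -> Dia r (the dual of axiom T) characterises the reflexive frames. R is not reflexive — not valid.

B, C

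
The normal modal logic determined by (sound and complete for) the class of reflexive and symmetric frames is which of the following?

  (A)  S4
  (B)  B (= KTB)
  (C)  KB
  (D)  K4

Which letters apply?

B

(A) S4 is determined by the class of reflexive and transitive frames.
(B) B (= KTB) is determined by exactly this class.
(C) KB is determined by the class of symmetric frames.
(D) K4 is determined by the class of transitive frames.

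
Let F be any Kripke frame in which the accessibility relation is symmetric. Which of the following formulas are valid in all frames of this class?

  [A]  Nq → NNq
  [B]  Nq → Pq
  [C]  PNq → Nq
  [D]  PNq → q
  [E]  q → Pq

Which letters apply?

(A) Nq → NNq is axiom 4, which corresponds to transitivity. Such an R need not be transitive — not valid.
(B) axiom D: valid iff R is serial. Such an R need not be serial — not valid.
(C) PNq → Nq is the dual of axiom 5; it is valid on a frame exactly when R is euclidean. Such an R need not be euclidean, so not valid.
(D) PNq → q is the dual of axiom B; it is valid on a frame exactly when R is symmetric. Every such R is symmetric, so valid.
(E) the dual of axiom T: valid iff R is reflexive. Such an R need not be reflexive — not valid.

D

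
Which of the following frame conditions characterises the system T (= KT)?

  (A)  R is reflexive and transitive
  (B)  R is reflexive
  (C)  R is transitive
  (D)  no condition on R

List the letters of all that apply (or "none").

B

(A) this class determines S4, not T (= KT).
(B) T (= KT) is sound and complete for exactly this class.
(C) this class determines K4, not T (= KT).
(D) this class determines K, not T (= KT).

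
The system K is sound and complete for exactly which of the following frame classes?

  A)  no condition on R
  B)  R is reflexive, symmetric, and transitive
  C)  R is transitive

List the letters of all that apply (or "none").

(A) K is sound and complete for exactly this class.
(B) this class determines S5, not K.
(C) this class determines K4, not K.

A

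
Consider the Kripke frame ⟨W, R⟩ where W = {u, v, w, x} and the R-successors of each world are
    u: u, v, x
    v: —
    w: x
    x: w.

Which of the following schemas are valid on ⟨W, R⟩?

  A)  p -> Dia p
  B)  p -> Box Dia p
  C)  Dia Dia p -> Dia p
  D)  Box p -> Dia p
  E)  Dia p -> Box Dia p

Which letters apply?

none

R is not reflexive: not v R v.
R is not symmetric: u R v but not v R u.
R is not transitive: u R x and x R w but not u R w.
R is not euclidean: u R v and u R u but not v R u.
R is not serial: v has no R-successor.
(A) p -> Dia p is the dual of axiom T, which corresponds to reflexivity. R is not reflexive — not valid.
(B) p -> Box Dia p is axiom B, which corresponds to symmetry. R is not symmetric — not valid.
(C) Dia Dia p -> Dia p (the dual of axiom 4) characterises the transitive frames. R is not transitive — not valid.
(D) axiom D: valid iff R is serial. R is not serial — not valid.
(E) Dia p -> Box Dia p is axiom 5, which corresponds to the euclidean property. R is not euclidean — not valid.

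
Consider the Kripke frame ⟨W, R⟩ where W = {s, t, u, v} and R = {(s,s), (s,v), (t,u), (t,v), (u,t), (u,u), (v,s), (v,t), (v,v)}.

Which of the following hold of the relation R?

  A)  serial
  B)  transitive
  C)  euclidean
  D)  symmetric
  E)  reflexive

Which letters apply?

(A) serial: every world has an R-successor.
(B) not transitive: s R v and v R t but not s R t.
(C) not euclidean: t R u and t R v but not u R v.
(D) symmetric: every R-edge is matched by its reverse.
(E) not reflexive: not t R t.

A, D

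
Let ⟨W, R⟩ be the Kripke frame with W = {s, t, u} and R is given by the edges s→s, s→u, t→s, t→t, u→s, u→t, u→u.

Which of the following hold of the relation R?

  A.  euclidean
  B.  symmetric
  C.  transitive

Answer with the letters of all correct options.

(A) not euclidean: t R s and t R t but not s R t.
(B) not symmetric: t R s but not s R t.
(C) not transitive: s R u and u R t but not s R t.

none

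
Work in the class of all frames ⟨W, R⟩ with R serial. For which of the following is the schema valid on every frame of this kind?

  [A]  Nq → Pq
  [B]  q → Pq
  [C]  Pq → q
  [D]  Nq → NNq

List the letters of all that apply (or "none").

(A) Nq → Pq (axiom D) characterises the serial frames. Every such R is serial — valid.
(B) q → Pq (the dual of axiom T) characterises the reflexive frames. Such an R need not be reflexive — not valid.
(C) Pq → q is valid only on frames where every R-edge is a self-loop. Such an R need not be a subset of the identity — not valid.
(D) Nq → NNq is axiom 4, which corresponds to transitivity. Such an R need not be transitive — not valid.

A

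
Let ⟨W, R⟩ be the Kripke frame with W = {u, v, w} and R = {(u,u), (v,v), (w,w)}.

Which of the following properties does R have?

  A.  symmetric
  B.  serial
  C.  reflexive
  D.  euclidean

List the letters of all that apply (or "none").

(A) symmetric: every R-edge is matched by its reverse.
(B) serial: every world has an R-successor.
(C) reflexive: each world relates to itself.
(D) euclidean: any two R-successors of the same world are R-related.

A, B, C, D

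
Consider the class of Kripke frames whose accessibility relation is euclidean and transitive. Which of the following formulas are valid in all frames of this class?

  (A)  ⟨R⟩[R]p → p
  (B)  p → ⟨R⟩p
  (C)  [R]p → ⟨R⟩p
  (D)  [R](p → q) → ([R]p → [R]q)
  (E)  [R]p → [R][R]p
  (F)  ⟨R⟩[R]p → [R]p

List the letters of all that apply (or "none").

D, E, F

(A) ⟨R⟩[R]p → p is the dual of axiom B, which corresponds to symmetry. Such an R need not be symmetric — not valid.
(B) p → ⟨R⟩p is the dual of axiom T, which corresponds to reflexivity. Such an R need not be reflexive — not valid.
(C) axiom D: valid iff R is serial. Such an R need not be serial — not valid.
(D) [R](p → q) → ([R]p → [R]q) is the K axiom; it holds on all frames — valid.
(E) axiom 4: valid iff R is transitive. Every such R is transitive — valid.
(F) ⟨R⟩[R]p → [R]p is the dual of axiom 5; it is valid on a frame exactly when R is euclidean. Every such R is euclidean, so valid.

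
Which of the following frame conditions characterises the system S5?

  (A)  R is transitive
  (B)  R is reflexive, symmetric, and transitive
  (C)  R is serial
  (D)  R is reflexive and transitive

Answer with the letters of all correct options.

(A) this class determines K4, not S5.
(B) S5 is sound and complete for exactly this class.
(C) this class determines D, not S5.
(D) this class determines S4, not S5.

B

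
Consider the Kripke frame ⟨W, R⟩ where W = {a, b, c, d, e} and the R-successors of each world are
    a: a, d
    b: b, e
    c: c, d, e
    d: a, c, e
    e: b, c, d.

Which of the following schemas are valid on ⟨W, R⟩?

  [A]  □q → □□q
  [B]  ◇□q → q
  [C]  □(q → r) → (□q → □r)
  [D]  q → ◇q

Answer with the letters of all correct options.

R is not reflexive: not d R d.
R is symmetric: every R-edge is matched by its reverse.
R is not transitive: a R d and d R c but not a R c.
(A) □q → □□q is axiom 4, which corresponds to transitivity. R is not transitive — not valid.
(B) ◇□q → q is the dual of axiom B; it is valid on a frame exactly when R is symmetric. R is symmetric, so valid.
(C) □(q → r) → (□q → □r) is axiom K, valid on every Kripke frame — valid.
(D) q → ◇q is the dual of axiom T, which corresponds to reflexivity. R is not reflexive — not valid.

B, C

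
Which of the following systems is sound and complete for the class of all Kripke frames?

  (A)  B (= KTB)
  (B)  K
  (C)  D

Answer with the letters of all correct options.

(A) B (= KTB) is determined by the class of reflexive and symmetric frames.
(B) K is determined by exactly this class.
(C) D is determined by the class of serial frames.

B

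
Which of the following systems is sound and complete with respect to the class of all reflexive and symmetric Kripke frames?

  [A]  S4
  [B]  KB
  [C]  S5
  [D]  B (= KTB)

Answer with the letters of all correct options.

(A) S4 is determined by the class of reflexive and transitive frames.
(B) KB is determined by the class of symmetric frames.
(C) S5 is determined by the class of reflexive, symmetric, and transitive frames.
(D) B (= KTB) is determined by exactly this class.

D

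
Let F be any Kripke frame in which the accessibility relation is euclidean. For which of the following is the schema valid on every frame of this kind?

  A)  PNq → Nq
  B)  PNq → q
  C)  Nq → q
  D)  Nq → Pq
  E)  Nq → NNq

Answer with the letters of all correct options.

(A) PNq → Nq (the dual of axiom 5) characterises the euclidean frames. Every such R is euclidean — valid.
(B) PNq → q is the dual of axiom B, which corresponds to symmetry. Such an R need not be symmetric — not valid.
(C) Nq → q (axiom T) characterises the reflexive frames. Such an R need not be reflexive — not valid.
(D) axiom D: valid iff R is serial. Such an R need not be serial — not valid.
(E) Nq → NNq is axiom 4, which corresponds to transitivity. Such an R need not be transitive — not valid.

A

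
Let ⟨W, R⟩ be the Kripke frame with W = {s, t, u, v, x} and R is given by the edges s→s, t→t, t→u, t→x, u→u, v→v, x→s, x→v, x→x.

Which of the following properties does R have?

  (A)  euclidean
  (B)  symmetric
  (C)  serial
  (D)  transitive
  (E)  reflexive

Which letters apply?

(A) not euclidean: t R u and t R t but not u R t.
(B) not symmetric: t R u but not u R t.
(C) serial: every world has an R-successor.
(D) not transitive: t R x and x R s but not t R s.
(E) reflexive: each world relates to itself.

C, E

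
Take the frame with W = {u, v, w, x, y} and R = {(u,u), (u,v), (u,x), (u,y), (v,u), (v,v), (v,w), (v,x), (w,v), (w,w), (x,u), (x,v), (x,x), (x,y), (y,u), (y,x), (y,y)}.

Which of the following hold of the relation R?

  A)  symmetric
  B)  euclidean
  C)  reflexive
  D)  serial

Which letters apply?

(A) symmetric: every R-edge is matched by its reverse.
(B) not euclidean: u R v and u R y but not v R y.
(C) reflexive: each world relates to itself.
(D) serial: every world has an R-successor.

A, C, D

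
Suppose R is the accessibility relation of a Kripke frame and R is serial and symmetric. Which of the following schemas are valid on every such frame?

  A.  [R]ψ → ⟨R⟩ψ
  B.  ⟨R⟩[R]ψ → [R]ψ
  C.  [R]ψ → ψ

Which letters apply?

(A) axiom D: valid iff R is serial. Every such R is serial — valid.
(B) ⟨R⟩[R]ψ → [R]ψ is the dual of axiom 5; it is valid on a frame exactly when R is euclidean. Such an R need not be euclidean, so not valid.
(C) axiom T: valid iff R is reflexive. Such an R need not be reflexive — not valid.

A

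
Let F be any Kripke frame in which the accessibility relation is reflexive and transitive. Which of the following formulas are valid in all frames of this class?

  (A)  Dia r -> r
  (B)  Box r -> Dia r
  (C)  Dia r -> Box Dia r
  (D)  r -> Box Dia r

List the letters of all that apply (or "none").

Reflexive relations are serial.
(A) Dia r -> r (the converse of T) corresponds to R being a subset of the identity. Such an R need not be a subset of the identity, so not valid.
(B) Box r -> Dia r is axiom D; it is valid on a frame exactly when R is serial. Every such R is serial, so valid.
(C) Dia r -> Box Dia r (axiom 5) characterises the euclidean frames. Such an R need not be euclidean — not valid.
(D) r -> Box Dia r is axiom B; it is valid on a frame exactly when R is symmetric. Such an R need not be symmetric, so not valid.

B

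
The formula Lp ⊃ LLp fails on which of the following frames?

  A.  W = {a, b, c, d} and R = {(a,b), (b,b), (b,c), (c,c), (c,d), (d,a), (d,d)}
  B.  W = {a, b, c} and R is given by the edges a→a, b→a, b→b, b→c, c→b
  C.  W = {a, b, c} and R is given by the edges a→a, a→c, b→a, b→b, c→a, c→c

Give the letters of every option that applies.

A, B, C

The schema Lp ⊃ LLp is axiom 4; it is valid on a frame iff R is transitive.
(A) R is not transitive (a R b and b R c but not a R c), so the schema fails here.
(B) R is not transitive (c R b and b R a but not c R a), so the schema fails here.
(C) R is not transitive (b R a and a R c but not b R c), so the schema fails here.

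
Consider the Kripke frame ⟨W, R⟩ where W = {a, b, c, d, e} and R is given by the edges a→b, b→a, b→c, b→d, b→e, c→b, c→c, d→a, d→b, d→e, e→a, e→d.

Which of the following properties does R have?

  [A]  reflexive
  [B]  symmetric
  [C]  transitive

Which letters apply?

(A) not reflexive: not a R a.
(B) not symmetric: b R e but not e R b.
(C) not transitive: a R b and b R a but not a R a.

none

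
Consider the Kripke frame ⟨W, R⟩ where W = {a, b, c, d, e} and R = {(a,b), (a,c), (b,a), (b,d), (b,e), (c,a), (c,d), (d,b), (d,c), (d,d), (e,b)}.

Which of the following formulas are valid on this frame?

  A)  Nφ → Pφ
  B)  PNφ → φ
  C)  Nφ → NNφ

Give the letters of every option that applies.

A, B

R is symmetric: every R-edge is matched by its reverse.
R is not transitive: a R b and b R a but not a R a.
R is serial: every world has an R-successor.
(A) axiom D: valid iff R is serial. R is serial — valid.
(B) PNφ → φ (the dual of axiom B) characterises the symmetric frames. R is symmetric — valid.
(C) Nφ → NNφ is axiom 4; it is valid on a frame exactly when R is transitive. R is not transitive, so not valid.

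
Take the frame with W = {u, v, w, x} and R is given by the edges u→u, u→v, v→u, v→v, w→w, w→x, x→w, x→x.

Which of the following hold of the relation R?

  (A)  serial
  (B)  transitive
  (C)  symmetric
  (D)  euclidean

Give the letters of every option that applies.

A, B, C, D

(A) serial: every world has an R-successor.
(B) transitive: R is closed under composition.
(C) symmetric: every R-edge is matched by its reverse.
(D) euclidean: any two R-successors of the same world are R-related.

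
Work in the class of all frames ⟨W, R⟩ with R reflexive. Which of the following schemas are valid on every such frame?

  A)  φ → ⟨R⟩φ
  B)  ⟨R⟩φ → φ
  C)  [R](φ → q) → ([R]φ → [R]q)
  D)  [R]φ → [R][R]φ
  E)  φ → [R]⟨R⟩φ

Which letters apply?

A reflexive relation is serial.
(A) φ → ⟨R⟩φ (the dual of axiom T) characterises the reflexive frames. Every such R is reflexive — valid.
(B) ⟨R⟩φ → φ (the converse of T) corresponds to R being a subset of the identity. Such an R need not be a subset of the identity, so not valid.
(C) [R](φ → q) → ([R]φ → [R]q) is axiom K, valid on every Kripke frame — valid.
(D) [R]φ → [R][R]φ is axiom 4, which corresponds to transitivity. Such an R need not be transitive — not valid.
(E) φ → [R]⟨R⟩φ is axiom B; it is valid on a frame exactly when R is symmetric. Such an R need not be symmetric, so not valid.

A, C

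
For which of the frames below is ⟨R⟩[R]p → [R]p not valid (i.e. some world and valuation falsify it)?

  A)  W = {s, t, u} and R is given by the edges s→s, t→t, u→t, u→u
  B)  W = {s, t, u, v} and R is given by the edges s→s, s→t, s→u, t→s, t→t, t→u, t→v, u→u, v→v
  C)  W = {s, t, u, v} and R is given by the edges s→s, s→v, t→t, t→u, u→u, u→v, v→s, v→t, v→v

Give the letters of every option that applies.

The schema ⟨R⟩[R]p → [R]p is the dual of axiom 5; it is valid on a frame iff R is euclidean.
(A) R is not euclidean (u R t and u R u but not t R u), so the schema fails here.
(B) R is not euclidean (s R u and s R s but not u R s), so the schema fails here.
(C) R is not euclidean (t R u and t R t but not u R t), so the schema fails here.

A, B, C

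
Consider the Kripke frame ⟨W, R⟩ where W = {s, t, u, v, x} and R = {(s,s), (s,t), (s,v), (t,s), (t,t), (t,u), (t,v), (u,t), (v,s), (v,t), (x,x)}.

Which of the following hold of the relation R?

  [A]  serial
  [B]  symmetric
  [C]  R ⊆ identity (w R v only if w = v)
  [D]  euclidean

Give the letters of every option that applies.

A, B

(A) serial: every world has an R-successor.
(B) symmetric: every R-edge is matched by its reverse.
(C) not ⊆ identity: s R t with s ≠ t.
(D) not euclidean: t R s and t R u but not s R u.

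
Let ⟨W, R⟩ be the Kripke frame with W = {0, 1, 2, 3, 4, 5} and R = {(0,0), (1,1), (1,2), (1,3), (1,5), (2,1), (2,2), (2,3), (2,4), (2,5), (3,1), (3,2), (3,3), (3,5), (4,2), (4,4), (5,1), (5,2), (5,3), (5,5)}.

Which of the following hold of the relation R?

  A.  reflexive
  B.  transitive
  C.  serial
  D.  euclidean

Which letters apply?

A, C

(A) reflexive: each world relates to itself.
(B) not transitive: 1 R 2 and 2 R 4 but not 1 R 4.
(C) serial: every world has an R-successor.
(D) not euclidean: 2 R 1 and 2 R 4 but not 1 R 4.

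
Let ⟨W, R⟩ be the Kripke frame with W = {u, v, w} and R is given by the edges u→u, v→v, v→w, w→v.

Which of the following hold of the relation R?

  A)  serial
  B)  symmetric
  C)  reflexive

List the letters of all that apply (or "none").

A, B

(A) serial: every world has an R-successor.
(B) symmetric: every R-edge is matched by its reverse.
(C) not reflexive: not w R w.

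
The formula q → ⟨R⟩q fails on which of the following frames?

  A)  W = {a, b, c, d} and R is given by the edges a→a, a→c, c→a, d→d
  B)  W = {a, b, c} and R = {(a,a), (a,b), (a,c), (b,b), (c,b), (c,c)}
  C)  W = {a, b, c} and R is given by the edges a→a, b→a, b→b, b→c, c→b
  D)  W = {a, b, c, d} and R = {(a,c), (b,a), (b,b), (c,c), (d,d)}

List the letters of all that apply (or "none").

A, C, D

The schema q → ⟨R⟩q is the dual of axiom T; it is valid on a frame iff R is reflexive.
(A) R is not reflexive (not b R b), so the schema fails here.
(B) R is reflexive (each world relates to itself), so the schema is valid here.
(C) R is not reflexive (not c R c), so the schema fails here.
(D) R is not reflexive (not a R a), so the schema fails here.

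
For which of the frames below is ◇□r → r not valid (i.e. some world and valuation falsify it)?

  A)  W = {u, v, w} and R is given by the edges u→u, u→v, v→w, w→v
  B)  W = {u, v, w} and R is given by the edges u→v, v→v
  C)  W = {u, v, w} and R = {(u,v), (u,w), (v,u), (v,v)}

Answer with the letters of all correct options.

The schema ◇□r → r is the dual of axiom B; it is valid on a frame iff R is symmetric.
(A) R is not symmetric (u R v but not v R u), so the schema fails here.
(B) R is not symmetric (u R v but not v R u), so the schema fails here.
(C) R is not symmetric (u R w but not w R u), so the schema fails here.

A, B, C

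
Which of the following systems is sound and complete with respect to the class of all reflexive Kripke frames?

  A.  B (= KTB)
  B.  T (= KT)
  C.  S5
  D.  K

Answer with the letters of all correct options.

(A) B (= KTB) is determined by the class of reflexive and symmetric frames.
(B) T (= KT) is determined by exactly this class.
(C) S5 is determined by the class of reflexive, symmetric, and transitive frames.
(D) K is determined by the class of arbitrary frames.

B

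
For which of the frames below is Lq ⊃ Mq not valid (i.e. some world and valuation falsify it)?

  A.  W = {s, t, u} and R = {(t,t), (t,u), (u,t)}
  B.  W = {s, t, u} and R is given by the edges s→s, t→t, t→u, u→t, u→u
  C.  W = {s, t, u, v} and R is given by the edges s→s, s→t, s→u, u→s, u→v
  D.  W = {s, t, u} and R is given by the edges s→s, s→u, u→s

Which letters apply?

A, C, D

The schema Lq ⊃ Mq is axiom D; it is valid on a frame iff R is serial.
(A) R is not serial (s has no R-successor), so the schema fails here.
(B) R is serial (every world has an R-successor), so the schema is valid here.
(C) R is not serial (t has no R-successor), so the schema fails here.
(D) R is not serial (t has no R-successor), so the schema fails here.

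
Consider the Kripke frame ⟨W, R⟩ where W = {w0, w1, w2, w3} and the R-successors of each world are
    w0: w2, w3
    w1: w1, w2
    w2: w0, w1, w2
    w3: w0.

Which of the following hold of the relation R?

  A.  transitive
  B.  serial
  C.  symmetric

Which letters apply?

(A) not transitive: w0 R w2 and w2 R w0 but not w0 R w0.
(B) serial: every world has an R-successor.
(C) symmetric: every R-edge is matched by its reverse.

B, C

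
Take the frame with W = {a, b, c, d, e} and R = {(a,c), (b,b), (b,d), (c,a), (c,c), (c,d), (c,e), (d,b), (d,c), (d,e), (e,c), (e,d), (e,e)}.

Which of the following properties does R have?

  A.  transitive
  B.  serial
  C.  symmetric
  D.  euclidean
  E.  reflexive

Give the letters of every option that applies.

B, C

(A) not transitive: a R c and c R a but not a R a.
(B) serial: every world has an R-successor.
(C) symmetric: every R-edge is matched by its reverse.
(D) not euclidean: c R a and c R d but not a R d.
(E) not reflexive: not a R a.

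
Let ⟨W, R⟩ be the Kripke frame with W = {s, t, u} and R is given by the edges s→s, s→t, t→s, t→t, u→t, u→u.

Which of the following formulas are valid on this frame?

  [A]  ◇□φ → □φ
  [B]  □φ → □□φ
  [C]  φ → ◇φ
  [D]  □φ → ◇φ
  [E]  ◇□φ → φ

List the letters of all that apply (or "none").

C, D

R is reflexive: each world relates to itself.
R is not symmetric: u R t but not t R u.
R is not transitive: u R t and t R s but not u R s.
R is not euclidean: u R t and u R u but not t R u.
R is serial: every world has an R-successor.
(A) ◇□φ → □φ is the dual of axiom 5, which corresponds to the euclidean property. R is not euclidean — not valid.
(B) □φ → □□φ is axiom 4, which corresponds to transitivity. R is not transitive — not valid.
(C) φ → ◇φ is the dual of axiom T, which corresponds to reflexivity. R is reflexive — valid.
(D) □φ → ◇φ (axiom D) characterises the serial frames. R is serial — valid.
(E) ◇□φ → φ (the dual of axiom B) characterises the symmetric frames. R is not symmetric — not valid.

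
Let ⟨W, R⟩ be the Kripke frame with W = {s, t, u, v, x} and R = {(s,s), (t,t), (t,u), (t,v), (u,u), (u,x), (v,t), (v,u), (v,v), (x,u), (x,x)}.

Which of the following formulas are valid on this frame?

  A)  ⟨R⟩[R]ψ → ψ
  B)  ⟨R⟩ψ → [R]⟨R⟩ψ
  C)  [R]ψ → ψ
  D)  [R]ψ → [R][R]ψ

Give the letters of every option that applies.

C

R is reflexive: each world relates to itself.
R is not symmetric: t R u but not u R t.
R is not transitive: t R u and u R x but not t R x.
R is not euclidean: t R u and t R t but not u R t.
(A) the dual of axiom B: valid iff R is symmetric. R is not symmetric — not valid.
(B) ⟨R⟩ψ → [R]⟨R⟩ψ is axiom 5; it is valid on a frame exactly when R is euclidean. R is not euclidean, so not valid.
(C) [R]ψ → ψ is axiom T; it is valid on a frame exactly when R is reflexive. R is reflexive, so valid.
(D) axiom 4: valid iff R is transitive. R is not transitive — not valid.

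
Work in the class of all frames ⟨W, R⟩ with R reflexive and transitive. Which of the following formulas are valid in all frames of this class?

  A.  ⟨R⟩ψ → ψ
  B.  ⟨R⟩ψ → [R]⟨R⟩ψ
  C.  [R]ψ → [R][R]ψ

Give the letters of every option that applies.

Reflexive relations are serial.
(A) ⟨R⟩ψ → ψ is the converse of T; it holds exactly when R ⊆ identity. Such an R need not be a subset of the identity — not valid.
(B) ⟨R⟩ψ → [R]⟨R⟩ψ (axiom 5) characterises the euclidean frames. Such an R need not be euclidean — not valid.
(C) [R]ψ → [R][R]ψ is axiom 4, which corresponds to transitivity. Every such R is transitive — valid.

C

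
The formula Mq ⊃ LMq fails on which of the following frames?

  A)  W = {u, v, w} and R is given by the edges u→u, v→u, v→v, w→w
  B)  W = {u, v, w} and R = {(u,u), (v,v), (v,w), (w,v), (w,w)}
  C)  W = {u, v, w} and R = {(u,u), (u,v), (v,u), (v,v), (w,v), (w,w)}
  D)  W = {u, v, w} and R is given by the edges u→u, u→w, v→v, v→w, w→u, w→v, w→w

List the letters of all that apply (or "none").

The schema Mq ⊃ LMq is axiom 5; it is valid on a frame iff R is euclidean.
(A) R is not euclidean (v R u and v R v but not u R v), so the schema fails here.
(B) R is euclidean (any two R-successors of the same world are R-related), so the schema is valid here.
(C) R is not euclidean (w R v and w R w but not v R w), so the schema fails here.
(D) R is not euclidean (w R u and w R v but not u R v), so the schema fails here.

A, C, D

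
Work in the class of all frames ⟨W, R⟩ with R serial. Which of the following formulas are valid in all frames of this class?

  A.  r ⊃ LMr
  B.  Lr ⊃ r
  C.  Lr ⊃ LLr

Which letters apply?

(A) r ⊃ LMr is axiom B, which corresponds to symmetry. Such an R need not be symmetric — not valid.
(B) Lr ⊃ r is axiom T; it is valid on a frame exactly when R is reflexive. Such an R need not be reflexive, so not valid.
(C) Lr ⊃ LLr is axiom 4, which corresponds to transitivity. Such an R need not be transitive — not valid.

none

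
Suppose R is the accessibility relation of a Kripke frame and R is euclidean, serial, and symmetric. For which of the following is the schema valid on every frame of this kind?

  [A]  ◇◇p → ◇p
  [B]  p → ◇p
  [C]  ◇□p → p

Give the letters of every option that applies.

A, B, C

Serial, symmetric and euclidean together give transitive (from symmetry + euclidean) and then reflexive; the relation is an equivalence.
(A) the dual of axiom 4: valid iff R is transitive. Every such R is transitive — valid.
(B) the dual of axiom T: valid iff R is reflexive. Every such R is reflexive — valid.
(C) ◇□p → p (the dual of axiom B) characterises the symmetric frames. Every such R is symmetric — valid.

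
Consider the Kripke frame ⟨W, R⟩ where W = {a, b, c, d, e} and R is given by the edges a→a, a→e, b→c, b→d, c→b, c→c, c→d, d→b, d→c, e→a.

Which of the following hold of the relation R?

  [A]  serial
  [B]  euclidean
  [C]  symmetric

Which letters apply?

(A) serial: every world has an R-successor.
(B) not euclidean: a R e and a R e but not e R e.
(C) symmetric: every R-edge is matched by its reverse.

A, C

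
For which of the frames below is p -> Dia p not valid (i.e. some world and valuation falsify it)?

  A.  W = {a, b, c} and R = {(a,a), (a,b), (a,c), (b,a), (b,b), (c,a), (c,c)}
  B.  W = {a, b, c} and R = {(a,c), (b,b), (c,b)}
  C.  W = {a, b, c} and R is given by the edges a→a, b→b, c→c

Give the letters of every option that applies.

B

The schema p -> Dia p is the dual of axiom T; it is valid on a frame iff R is reflexive.
(A) R is reflexive (each world relates to itself), so the schema is valid here.
(B) R is not reflexive (not a R a), so the schema fails here.
(C) R is reflexive (each world relates to itself), so the schema is valid here.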